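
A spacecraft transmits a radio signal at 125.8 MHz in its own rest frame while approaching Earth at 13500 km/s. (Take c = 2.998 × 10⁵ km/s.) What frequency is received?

131.6 MHz

β = v/c = 13500/299800 = 0.0450.
Relativistic Doppler for frequency: f' = f₀ · √((1 + β)/(1 − β)).
f' = 125.8 × √(1.0450/0.9550) = 125.8 × 1.04609 ≈ 131.6 MHz.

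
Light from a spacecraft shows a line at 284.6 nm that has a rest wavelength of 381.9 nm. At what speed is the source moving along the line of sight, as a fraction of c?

λ'/λ₀ = 0.7452 < 1 (blueshift), so the source is approaching.
λ'/λ₀ = √((1 − β)/(1 + β)) for an approaching source ⇒ β = (1 − r²)/(1 + r²) with r = λ'/λ₀.
β = (1 − 0.5554)/(1 + 0.5554) ≈ 0.286.

0.286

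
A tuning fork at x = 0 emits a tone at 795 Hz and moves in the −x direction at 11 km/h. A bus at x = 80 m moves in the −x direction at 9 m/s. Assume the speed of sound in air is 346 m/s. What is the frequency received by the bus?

11 km/h = 3.056 m/s.
The observer lies on the +x side, so the source is heading away from the observer and the observer is heading toward the source.
Both move, so f' = f · (v + v_o)/(v + v_s).
f' = 795 × (346 + 9)/(346 + 3.056) = 795 × 355/349.06 ≈ 809 Hz.

809 Hz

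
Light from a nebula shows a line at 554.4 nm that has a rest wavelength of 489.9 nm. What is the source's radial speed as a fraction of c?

λ'/λ₀ = 1.1317 > 1 (redshift), so the source is receding.
λ'/λ₀ = √((1 + β)/(1 − β)) for a receding source ⇒ β = (r² − 1)/(r² + 1) with r = λ'/λ₀.
β = (1.2807 − 1)/(1.2807 + 1) ≈ 0.123.

0.123c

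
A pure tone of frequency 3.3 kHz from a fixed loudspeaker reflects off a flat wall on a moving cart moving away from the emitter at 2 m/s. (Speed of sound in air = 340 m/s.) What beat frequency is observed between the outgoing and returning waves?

38.6 Hz

The flat wall on a moving cart first receives the wave as a moving observer: f₁ = f₀ · (v − u)/v = 3.3 × (340 − 2)/340 ≈ 3.2806 kHz.
On reflection it acts as a source moving away from the stationary detector: f₂ = f₁ · v/(v + u) = 3.2806 × 340/342 ≈ 3.2614 kHz.
Beat frequency (with f₀ = 3300 Hz): |f₂ − f₀| = 2u·f₀/(v + u) = 2 × 2 × 3300/342 ≈ 38.6 Hz.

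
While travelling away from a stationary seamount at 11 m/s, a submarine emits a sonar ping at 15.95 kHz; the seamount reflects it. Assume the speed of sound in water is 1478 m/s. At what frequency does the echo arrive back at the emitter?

The seamount receives the sound from a moving source: f₁ = f₀ · v/(v + v_e) = 15.95 × 1478/1489 ≈ 15.83 kHz.
On the return leg the submarine is a moving observer: f₂ = f₁ · (v − v_e)/v = 15.83 × 1467/1478 ≈ 15.71 kHz.

15.71 kHz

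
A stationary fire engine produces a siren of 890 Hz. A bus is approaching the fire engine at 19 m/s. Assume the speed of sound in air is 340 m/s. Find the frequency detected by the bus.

Only the observer moves, toward the source, so f' = f · (v + v_o)/v.
f' = 890 × (340 + 19)/340 = 890 × 359/340 ≈ 940 Hz.

940 Hz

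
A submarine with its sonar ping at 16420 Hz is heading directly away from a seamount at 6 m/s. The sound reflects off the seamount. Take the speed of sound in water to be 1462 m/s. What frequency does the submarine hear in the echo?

16286 Hz

The seamount receives the sound from a moving source: f₁ = f₀ · v/(v + v_e) = 16420 × 1462/1468 ≈ 16353 Hz.
On the return leg the submarine is a moving observer: f₂ = f₁ · (v − v_e)/v = 16353 × 1456/1462 ≈ 16286 Hz.
Equivalently f₂ = f₀ · (v − v_e)/(v + v_e).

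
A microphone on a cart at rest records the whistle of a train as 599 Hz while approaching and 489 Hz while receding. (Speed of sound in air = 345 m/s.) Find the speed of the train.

35 m/s

f₁/f₂ = (v + v_s)/(v − v_s), so v_s = v · (f₁ − f₂)/(f₁ + f₂).
v_s = 345 × (599 − 489)/(599 + 489) = 345 × 110/1088 ≈ 35 m/s.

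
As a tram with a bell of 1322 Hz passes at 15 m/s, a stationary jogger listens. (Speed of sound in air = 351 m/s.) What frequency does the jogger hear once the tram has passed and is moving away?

Receding: f₂ = f · v/(v + v_s) = 1322 × 351/366 ≈ 1268 Hz.

1268 Hz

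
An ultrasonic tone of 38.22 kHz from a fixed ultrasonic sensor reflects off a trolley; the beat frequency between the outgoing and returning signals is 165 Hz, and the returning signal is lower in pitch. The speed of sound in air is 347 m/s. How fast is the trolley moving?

Double Doppler shift off a moving reflector: f₂ = f₀ · (v + u)/(v − u) (u > 0 toward emitter).
Returning signal is lower, so f₂ = f₀ − Δf = 38220 − 165 = 38055 Hz.
Rearranging, u = v · (f₂ − f₀)/(f₂ + f₀) = 347 × -165/76275 ≈ -0.75 m/s.
So the trolley is moving at 0.75 m/s away from the emitter.

0.75 m/s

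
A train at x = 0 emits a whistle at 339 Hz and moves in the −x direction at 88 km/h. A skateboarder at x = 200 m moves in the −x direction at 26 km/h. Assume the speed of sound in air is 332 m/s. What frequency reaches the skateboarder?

88 km/h = 24.44 m/s; 26 km/h = 7.222 m/s.
The observer lies on the +x side, so the source is heading away from the observer and the observer is heading toward the source.
Both move, so f' = f · (v + v_o)/(v + v_s).
f' = 339 × (332 + 7.222)/(332 + 24.44) = 339 × 339.22/356.44 ≈ 323 Hz.

323 Hz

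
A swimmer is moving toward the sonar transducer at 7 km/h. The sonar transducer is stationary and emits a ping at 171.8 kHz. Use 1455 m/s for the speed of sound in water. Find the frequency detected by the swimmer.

172.0 kHz

7 km/h = 1.944 m/s.
Only the observer moves, toward the source, so f' = f · (v + v_o)/v.
f' = 171.8 × (1455 + 1.944)/1455 = 171.8 × 1456.9/1455 ≈ 172.0 kHz.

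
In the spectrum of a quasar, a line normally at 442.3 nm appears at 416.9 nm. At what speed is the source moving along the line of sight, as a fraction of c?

λ'/λ₀ = 0.9426 < 1 (blueshift), so the source is approaching.
λ'/λ₀ = √((1 − β)/(1 + β)) for an approaching source ⇒ β = (1 − r²)/(1 + r²) with r = λ'/λ₀.
β = (1 − 0.8884)/(1 + 0.8884) ≈ 0.059.

0.059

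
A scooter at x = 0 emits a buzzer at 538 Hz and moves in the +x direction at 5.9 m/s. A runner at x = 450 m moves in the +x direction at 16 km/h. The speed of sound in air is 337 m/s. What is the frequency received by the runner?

16 km/h = 4.444 m/s.
The observer lies on the +x side, so the source is heading toward the observer and the observer is heading away from the source.
General Doppler shift: f' = f · (v − v_o)/(v − v_s).
f' = 538 × (337 − 4.444)/(337 − 5.9) = 538 × 332.56/331.1 ≈ 540 Hz.

540 Hz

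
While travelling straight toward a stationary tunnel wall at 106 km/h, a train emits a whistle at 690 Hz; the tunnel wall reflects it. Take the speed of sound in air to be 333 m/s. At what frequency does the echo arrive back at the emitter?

824 Hz

106 km/h = 29.44 m/s.
The tunnel wall receives the sound from a moving source: f₁ = f₀ · v/(v − v_e) = 690 × 333/303.56 ≈ 757 Hz.
On the return leg the train is a moving observer: f₂ = f₁ · (v + v_e)/v = 757 × 362.44/333 ≈ 824 Hz.
Equivalently f₂ = f₀ · (v + v_e)/(v − v_e).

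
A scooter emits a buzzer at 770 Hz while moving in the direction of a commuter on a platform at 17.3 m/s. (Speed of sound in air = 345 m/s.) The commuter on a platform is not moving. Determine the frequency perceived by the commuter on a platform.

811 Hz

Moving source, stationary observer: f' = f · v/(v − v_s) since the source is approaching.
f' = 770 × 345/(345 − 17.3) = 770 × 345/327.7 ≈ 811 Hz.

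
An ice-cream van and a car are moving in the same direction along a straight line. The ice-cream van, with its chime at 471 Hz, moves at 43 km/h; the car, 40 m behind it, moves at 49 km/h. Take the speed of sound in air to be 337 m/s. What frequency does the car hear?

473 Hz

43 km/h = 11.94 m/s; 49 km/h = 13.61 m/s.
The car is behind, so the ice-cream van is moving away from it while the car is moving toward the ice-cream van.
With source receding and observer approaching, f' = f · (v + v_o)/(v + v_s).
f' = 471 × (337 + 13.61)/(337 + 11.94) = 471 × 350.61/348.94 ≈ 473 Hz.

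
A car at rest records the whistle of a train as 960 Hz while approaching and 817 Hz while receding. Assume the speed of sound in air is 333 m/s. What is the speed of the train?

27 m/s

f₁/f₂ = (v + v_s)/(v − v_s), so v_s = v · (f₁ − f₂)/(f₁ + f₂).
v_s = 333 × (960 − 817)/(960 + 817) = 333 × 143/1777 ≈ 27 m/s.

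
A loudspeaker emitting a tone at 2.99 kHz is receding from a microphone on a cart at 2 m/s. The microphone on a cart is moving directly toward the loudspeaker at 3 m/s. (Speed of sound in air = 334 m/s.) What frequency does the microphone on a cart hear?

General Doppler shift: f' = f · (v + v_o)/(v + v_s).
f' = 2.99 × (334 + 3)/(334 + 2) = 2.99 × 337/336 ≈ 3.00 kHz.

3.00 kHz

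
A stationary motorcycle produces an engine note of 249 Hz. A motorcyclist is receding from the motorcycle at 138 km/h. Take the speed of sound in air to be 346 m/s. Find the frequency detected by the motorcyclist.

221 Hz

138 km/h = 38.33 m/s.
Moving observer, stationary source: f' = f · (v − v_o)/v.
f' = 249 × (346 − 38.33)/346 = 249 × 307.67/346 ≈ 221 Hz.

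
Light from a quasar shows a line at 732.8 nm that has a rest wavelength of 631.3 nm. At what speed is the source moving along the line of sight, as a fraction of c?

λ'/λ₀ = 1.1608 > 1 (redshift), so the source is receding.
λ'/λ₀ = √((1 + β)/(1 − β)) for a receding source ⇒ β = (r² − 1)/(r² + 1) with r = λ'/λ₀.
β = (1.3474 − 1)/(1.3474 + 1) ≈ 0.148.

0.148c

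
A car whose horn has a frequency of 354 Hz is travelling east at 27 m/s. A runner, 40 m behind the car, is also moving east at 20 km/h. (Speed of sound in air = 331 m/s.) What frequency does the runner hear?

20 km/h = 5.556 m/s.
The runner is behind, so the car is moving away from it while the runner is moving toward the car.
General Doppler shift: f' = f · (v + v_o)/(v + v_s).
f' = 354 × (331 + 5.556)/(331 + 27) = 354 × 336.56/358 ≈ 333 Hz.

333 Hz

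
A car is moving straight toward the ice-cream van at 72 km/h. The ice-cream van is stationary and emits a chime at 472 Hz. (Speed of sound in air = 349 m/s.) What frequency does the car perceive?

72 km/h = 20 m/s.
Only the observer moves, toward the source, so f' = f · (v + v_o)/v.
f' = 472 × (349 + 20)/349 = 472 × 369/349 ≈ 499 Hz.

499 Hz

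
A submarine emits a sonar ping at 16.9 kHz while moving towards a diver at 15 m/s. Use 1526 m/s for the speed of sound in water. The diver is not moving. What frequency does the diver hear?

17.07 kHz

Moving source, stationary observer: f' = f · v/(v − v_s) since the source is approaching.
f' = 16.9 × 1526/(1526 − 15) = 16.9 × 1526/1511 ≈ 17.07 kHz.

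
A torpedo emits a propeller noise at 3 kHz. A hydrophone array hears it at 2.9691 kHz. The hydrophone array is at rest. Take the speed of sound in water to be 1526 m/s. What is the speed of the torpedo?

f' < f, so the torpedo is receding.
f' = f · v/(v + v_s) ⇒ v_s = v · |1 − f/f'|.
v_s = 1526 × |1 − 3/2.9691| = 1526 × 0.01041 ≈ 15.9 m/s.

15.9 m/s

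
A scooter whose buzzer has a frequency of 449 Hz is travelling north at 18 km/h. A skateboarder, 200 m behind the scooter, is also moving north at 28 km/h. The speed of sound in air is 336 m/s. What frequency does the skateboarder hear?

453 Hz

18 km/h = 5 m/s; 28 km/h = 7.778 m/s.
The skateboarder is behind, so the scooter is moving away from it while the skateboarder is moving toward the scooter.
With source receding and observer approaching, f' = f · (v + v_o)/(v + v_s).
f' = 449 × (336 + 7.778)/(336 + 5) = 449 × 343.78/341 ≈ 453 Hz.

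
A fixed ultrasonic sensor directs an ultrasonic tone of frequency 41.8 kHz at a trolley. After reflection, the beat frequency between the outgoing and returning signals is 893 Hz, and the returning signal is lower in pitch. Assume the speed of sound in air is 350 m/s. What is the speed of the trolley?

Double Doppler shift off a moving reflector: f₂ = f₀ · (v + u)/(v − u) (u > 0 toward emitter).
Returning signal is lower, so f₂ = f₀ − Δf = 41800 − 893 = 40907 Hz.
Rearranging, u = v · (f₂ − f₀)/(f₂ + f₀) = 350 × -893/82707 ≈ -3.8 m/s.
So the trolley is moving at 3.8 m/s away from the emitter.

3.8 m/s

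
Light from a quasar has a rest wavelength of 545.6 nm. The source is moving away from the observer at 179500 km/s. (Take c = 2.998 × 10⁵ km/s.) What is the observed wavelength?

1089.0 nm

β = v/c = 179500/299800 = 0.5987.
Relativistic Doppler for wavelength: λ' = λ₀ · √((1 + β)/(1 − β)).
λ' = 545.6 × √(1.5987/0.4013) = 545.6 × 1.99605 ≈ 1089.0 nm.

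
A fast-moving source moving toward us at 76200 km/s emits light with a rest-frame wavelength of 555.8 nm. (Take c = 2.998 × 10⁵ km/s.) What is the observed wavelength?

428.6 nm

β = v/c = 76200/299800 = 0.2542.
Relativistic Doppler for wavelength: λ' = λ₀ · √((1 − β)/(1 + β)).
λ' = 555.8 × √(0.7458/1.2542) = 555.8 × 0.77116 ≈ 428.6 nm.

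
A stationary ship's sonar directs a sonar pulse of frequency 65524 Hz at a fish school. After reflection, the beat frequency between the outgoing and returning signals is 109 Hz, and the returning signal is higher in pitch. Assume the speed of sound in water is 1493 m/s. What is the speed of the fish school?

1.24 m/s

Double Doppler shift off a moving reflector: f₂ = f₀ · (v + u)/(v − u) (u > 0 toward emitter).
Returning signal is higher, so f₂ = f₀ + Δf = 65524 + 109 = 65633 Hz.
Rearranging, u = v · (f₂ − f₀)/(f₂ + f₀) = 1493 × 109/131157 ≈ 1.24 m/s.
So the fish school is moving at 1.24 m/s toward the emitter.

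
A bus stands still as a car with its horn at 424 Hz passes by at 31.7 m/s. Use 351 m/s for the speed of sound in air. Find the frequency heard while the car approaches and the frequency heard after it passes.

466 Hz approaching; 389 Hz receding

Approaching: f₁ = f · v/(v − v_s) = 424 × 351/319.3 ≈ 466 Hz.
Receding: f₂ = f · v/(v + v_s) = 424 × 351/382.7 ≈ 389 Hz.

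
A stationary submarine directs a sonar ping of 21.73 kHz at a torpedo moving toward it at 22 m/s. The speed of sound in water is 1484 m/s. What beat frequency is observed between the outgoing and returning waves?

654 Hz

At the torpedo (a moving observer), f₁ = f₀ · (v + u)/v = 21.73 × 1506/1484 ≈ 22.052 kHz.
The reflection then acts as a moving source: f₂ = f₁ · v/(v − u) ≈ 22.384 kHz.
Equivalently f₂ = f₀ · (v + u)/(v − u).
Beat frequency (with f₀ = 21730 Hz): |f₂ − f₀| = 2u·f₀/(v − u) = 2 × 22 × 21730/1462 ≈ 654 Hz.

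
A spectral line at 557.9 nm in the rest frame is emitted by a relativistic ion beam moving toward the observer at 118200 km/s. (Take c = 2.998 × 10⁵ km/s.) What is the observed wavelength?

367.7 nm

β = v/c = 118200/299800 = 0.3943.
Relativistic Doppler for wavelength: λ' = λ₀ · √((1 − β)/(1 + β)).
λ' = 557.9 × √(0.6057/1.3943) = 557.9 × 0.65913 ≈ 367.7 nm.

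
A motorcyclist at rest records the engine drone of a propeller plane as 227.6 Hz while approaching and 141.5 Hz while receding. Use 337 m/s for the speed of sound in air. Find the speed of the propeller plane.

79 m/s

f₁/f₂ = (v + v_s)/(v − v_s), so v_s = v · (f₁ − f₂)/(f₁ + f₂).
v_s = 337 × (227.6 − 141.5)/(227.6 + 141.5) = 337 × 86.1/369.1 ≈ 79 m/s.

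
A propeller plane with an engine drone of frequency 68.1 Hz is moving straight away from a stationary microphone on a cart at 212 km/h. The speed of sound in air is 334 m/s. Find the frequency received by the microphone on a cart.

212 km/h = 58.89 m/s.
With the source moving away from a stationary observer, f' = f · v/(v + v_s).
f' = 68.1 × 334/(334 + 58.89) = 68.1 × 334/392.9 ≈ 57.9 Hz.

57.9 Hz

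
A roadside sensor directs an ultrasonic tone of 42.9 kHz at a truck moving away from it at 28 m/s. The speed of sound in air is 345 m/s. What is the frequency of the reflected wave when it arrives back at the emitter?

The truck first receives the wave as a moving observer: f₁ = f₀ · (v − u)/v = 42.9 × (345 − 28)/345 ≈ 39.4 kHz.
On reflection it acts as a source moving away from the stationary detector: f₂ = f₁ · v/(v + u) = 39.4 × 345/373 ≈ 36.5 kHz.

36.5 kHz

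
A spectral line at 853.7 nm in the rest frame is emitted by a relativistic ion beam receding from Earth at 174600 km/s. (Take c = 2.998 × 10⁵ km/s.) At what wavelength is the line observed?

β = v/c = 174600/299800 = 0.5824.
Relativistic Doppler for wavelength: λ' = λ₀ · √((1 + β)/(1 − β)).
λ' = 853.7 × √(1.5824/0.4176) = 853.7 × 1.94657 ≈ 1661.8 nm.

1661.8 nm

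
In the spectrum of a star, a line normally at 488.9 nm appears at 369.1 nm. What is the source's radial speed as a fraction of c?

0.274

λ'/λ₀ = 0.7550 < 1 (blueshift), so the source is approaching.
λ'/λ₀ = √((1 − β)/(1 + β)) for an approaching source ⇒ β = (1 − r²)/(1 + r²) with r = λ'/λ₀.
β = (1 − 0.5700)/(1 + 0.5700) ≈ 0.274.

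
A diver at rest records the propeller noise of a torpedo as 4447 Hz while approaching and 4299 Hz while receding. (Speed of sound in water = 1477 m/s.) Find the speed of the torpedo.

f₁/f₂ = (v + v_s)/(v − v_s), so v_s = v · (f₁ − f₂)/(f₁ + f₂).
v_s = 1477 × (4447 − 4299)/(4447 + 4299) = 1477 × 148/8746 ≈ 25.0 m/s.

25.0 m/s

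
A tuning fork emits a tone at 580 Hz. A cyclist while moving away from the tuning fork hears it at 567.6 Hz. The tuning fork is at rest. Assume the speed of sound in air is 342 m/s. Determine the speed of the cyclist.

7.3 m/s

f' = f · (v − v_o)/v ⇒ v_o = v · |f'/f − 1|.
v_o = 342 × |567.6/580 − 1| = 342 × 0.02138 ≈ 7.3 m/s.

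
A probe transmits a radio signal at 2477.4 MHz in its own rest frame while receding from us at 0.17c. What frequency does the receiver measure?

Relativistic Doppler for frequency: f' = f₀ · √((1 − β)/(1 + β)).
f' = 2477.4 × √(0.8300/1.1700) = 2477.4 × 0.84226 ≈ 2086.6 MHz.

2086.6 MHz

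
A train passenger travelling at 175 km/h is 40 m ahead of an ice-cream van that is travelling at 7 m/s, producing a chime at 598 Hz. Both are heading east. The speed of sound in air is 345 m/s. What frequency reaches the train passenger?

524 Hz

175 km/h = 48.61 m/s.
The train passenger is ahead, so the ice-cream van is moving toward it while the train passenger is moving away from the ice-cream van.
With source approaching and observer receding, f' = f · (v − v_o)/(v − v_s).
f' = 598 × (345 − 48.61)/(345 − 7) = 598 × 296.39/338 ≈ 524 Hz.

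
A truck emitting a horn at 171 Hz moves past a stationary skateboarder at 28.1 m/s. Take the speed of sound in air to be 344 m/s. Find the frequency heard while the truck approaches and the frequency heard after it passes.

186 Hz approaching; 158 Hz receding

Approaching: f₁ = f · v/(v − v_s) = 171 × 344/315.9 ≈ 186 Hz.
Receding: f₂ = f · v/(v + v_s) = 171 × 344/372.1 ≈ 158 Hz.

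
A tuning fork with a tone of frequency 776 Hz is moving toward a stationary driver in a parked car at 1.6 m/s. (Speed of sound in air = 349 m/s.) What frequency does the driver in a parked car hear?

780 Hz

Moving source, stationary observer: f' = f · v/(v − v_s) since the source is approaching.
f' = 776 × 349/(349 − 1.6) = 776 × 349/347.4 ≈ 780 Hz.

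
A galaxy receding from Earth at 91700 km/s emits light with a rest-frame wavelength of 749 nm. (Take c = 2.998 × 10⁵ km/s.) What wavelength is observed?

β = v/c = 91700/299800 = 0.3059.
Relativistic Doppler for wavelength: λ' = λ₀ · √((1 + β)/(1 − β)).
λ' = 749 × √(1.3059/0.6941) = 749 × 1.37161 ≈ 1027.3 nm.

1027.3 nm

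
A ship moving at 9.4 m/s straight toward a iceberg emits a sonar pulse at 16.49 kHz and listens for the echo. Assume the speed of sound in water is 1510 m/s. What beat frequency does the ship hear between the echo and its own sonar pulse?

207 Hz

The iceberg receives the sound from a moving source: f₁ = f₀ · v/(v − v_e) = 16.49 × 1510/1500.6 ≈ 16.593 kHz.
On the return leg the ship is a moving observer: f₂ = f₁ · (v + v_e)/v = 16.593 × 1519.4/1510 ≈ 16.697 kHz.
Beat against the emitted tone (with f₀ = 16490 Hz): |f₂ − f₀| = 2v_e·f₀/(v − v_e) = 2 × 9.4 × 16490/1500.6 ≈ 207 Hz.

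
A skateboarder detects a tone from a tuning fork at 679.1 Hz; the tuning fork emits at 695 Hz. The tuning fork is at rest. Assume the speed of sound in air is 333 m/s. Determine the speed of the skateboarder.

f' < f, so the skateboarder is receding.
f' = f · (v − v_o)/v ⇒ v_o = v · |f'/f − 1|.
v_o = 333 × |679.1/695 − 1| = 333 × 0.02288 ≈ 7.6 m/s.

7.6 m/s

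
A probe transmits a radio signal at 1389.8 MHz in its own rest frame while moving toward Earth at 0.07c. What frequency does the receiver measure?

1490.7 MHz

Relativistic Doppler for frequency: f' = f₀ · √((1 + β)/(1 − β)).
f' = 1389.8 × √(1.0700/0.9300) = 1389.8 × 1.07263 ≈ 1490.7 MHz.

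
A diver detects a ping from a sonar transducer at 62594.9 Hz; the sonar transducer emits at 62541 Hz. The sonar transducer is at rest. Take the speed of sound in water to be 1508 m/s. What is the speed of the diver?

f' > f, so the diver is approaching.
f' = f · (v + v_o)/v ⇒ v_o = v · |f'/f − 1|.
v_o = 1508 × |62594.9/62541 − 1| = 1508 × 0.0008618 ≈ 1.30 m/s.

1.30 m/s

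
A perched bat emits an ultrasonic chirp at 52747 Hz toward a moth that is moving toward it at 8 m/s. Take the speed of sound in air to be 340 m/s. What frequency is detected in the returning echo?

55289 Hz

The moth first receives the wave as a moving observer: f₁ = f₀ · (v + u)/v = 52747 × (340 + 8)/340 ≈ 53988 Hz.
On reflection it acts as a source moving toward the stationary detector: f₂ = f₁ · v/(v − u) = 53988 × 340/332 ≈ 55289 Hz.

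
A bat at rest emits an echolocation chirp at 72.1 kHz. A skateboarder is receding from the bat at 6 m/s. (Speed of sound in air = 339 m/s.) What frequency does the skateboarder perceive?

Only the observer moves, away from the source, so f' = f · (v − v_o)/v.
f' = 72.1 × (339 − 6)/339 = 72.1 × 333/339 ≈ 70.8 kHz.

70.8 kHz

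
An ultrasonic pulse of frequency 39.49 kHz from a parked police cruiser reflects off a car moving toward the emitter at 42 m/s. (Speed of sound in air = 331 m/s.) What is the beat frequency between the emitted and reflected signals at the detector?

11478 Hz

At the car (a moving observer), f₁ = f₀ · (v + u)/v = 39.49 × 373/331 ≈ 44.50 kHz.
The reflection then acts as a moving source: f₂ = f₁ · v/(v − u) ≈ 50.97 kHz.
Equivalently f₂ = f₀ · (v + u)/(v − u).
Beat frequency (with f₀ = 39490 Hz): |f₂ − f₀| = 2u·f₀/(v − u) = 2 × 42 × 39490/289 ≈ 11478 Hz.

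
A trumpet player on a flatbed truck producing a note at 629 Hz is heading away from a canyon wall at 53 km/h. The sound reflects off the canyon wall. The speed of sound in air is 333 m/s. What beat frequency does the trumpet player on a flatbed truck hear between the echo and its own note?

53.3 Hz

53 km/h = 14.72 m/s.
The canyon wall receives the sound from a moving source: f₁ = f₀ · v/(v + v_e) = 629 × 333/347.72 ≈ 602.4 Hz.
On the return leg the trumpet player on a flatbed truck is a moving observer: f₂ = f₁ · (v − v_e)/v = 602.4 × 318.28/333 ≈ 575.7 Hz.
Equivalently f₂ = f₀ · (v − v_e)/(v + v_e).
Beat against the emitted tone: |f₂ − f₀| = 2v_e·f₀/(v + v_e) = 2 × 14.72 × 629/347.72 ≈ 53.3 Hz.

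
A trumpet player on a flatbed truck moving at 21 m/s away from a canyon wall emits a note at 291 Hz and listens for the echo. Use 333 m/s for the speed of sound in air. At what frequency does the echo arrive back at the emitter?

The canyon wall receives the sound from a moving source: f₁ = f₀ · v/(v + v_e) = 291 × 333/354 ≈ 274 Hz.
On the return leg the trumpet player on a flatbed truck is a moving observer: f₂ = f₁ · (v − v_e)/v = 274 × 312/333 ≈ 256 Hz.

256 Hz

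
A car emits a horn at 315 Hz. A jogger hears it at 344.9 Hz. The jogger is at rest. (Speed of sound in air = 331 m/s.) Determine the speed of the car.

29 m/s

f' > f, so the car is approaching.
f' = f · v/(v − v_s) ⇒ v_s = v · |1 − f/f'|.
v_s = 331 × |1 − 315/344.9| = 331 × 0.08669 ≈ 29 m/s.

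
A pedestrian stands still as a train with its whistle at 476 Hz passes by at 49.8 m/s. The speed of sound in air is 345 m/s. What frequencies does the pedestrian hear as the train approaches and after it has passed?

556 Hz approaching; 416 Hz receding

Approaching: f₁ = f · v/(v − v_s) = 476 × 345/295.2 ≈ 556 Hz.
Receding: f₂ = f · v/(v + v_s) = 476 × 345/394.8 ≈ 416 Hz.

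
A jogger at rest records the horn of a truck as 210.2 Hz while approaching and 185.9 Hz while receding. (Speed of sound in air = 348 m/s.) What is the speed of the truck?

f₁/f₂ = (v + v_s)/(v − v_s), so v_s = v · (f₁ − f₂)/(f₁ + f₂).
v_s = 348 × (210.2 − 185.9)/(210.2 + 185.9) = 348 × 24.3/396.1 ≈ 21.3 m/s.

21.3 m/s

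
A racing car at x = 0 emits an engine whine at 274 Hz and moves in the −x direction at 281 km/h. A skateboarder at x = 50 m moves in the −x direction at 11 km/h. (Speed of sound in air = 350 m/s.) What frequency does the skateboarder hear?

226 Hz

281 km/h = 78.06 m/s; 11 km/h = 3.056 m/s.
The observer lies on the +x side, so the source is heading away from the observer and the observer is heading toward the source.
With source receding and observer approaching, f' = f · (v + v_o)/(v + v_s).
f' = 274 × (350 + 3.056)/(350 + 78.06) = 274 × 353.06/428.06 ≈ 226 Hz.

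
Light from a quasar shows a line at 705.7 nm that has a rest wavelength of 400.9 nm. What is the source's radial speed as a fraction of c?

0.512

λ'/λ₀ = 1.7603 > 1 (redshift), so the source is receding.
λ'/λ₀ = √((1 + β)/(1 − β)) for a receding source ⇒ β = (r² − 1)/(r² + 1) with r = λ'/λ₀.
β = (3.0986 − 1)/(3.0986 + 1) ≈ 0.512.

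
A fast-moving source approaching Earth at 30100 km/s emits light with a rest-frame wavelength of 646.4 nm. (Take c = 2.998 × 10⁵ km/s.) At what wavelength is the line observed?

584.5 nm

β = v/c = 30100/299800 = 0.1004.
Relativistic Doppler for wavelength: λ' = λ₀ · √((1 − β)/(1 + β)).
λ' = 646.4 × √(0.8996/1.1004) = 646.4 × 0.90417 ≈ 584.5 nm.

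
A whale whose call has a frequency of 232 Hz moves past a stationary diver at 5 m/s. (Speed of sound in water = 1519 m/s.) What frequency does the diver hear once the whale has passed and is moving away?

Receding: f₂ = f · v/(v + v_s) = 232 × 1519/1524 ≈ 231 Hz.

231 Hz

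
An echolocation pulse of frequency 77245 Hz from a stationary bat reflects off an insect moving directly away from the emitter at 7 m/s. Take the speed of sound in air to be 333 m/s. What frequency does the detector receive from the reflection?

The insect first receives the wave as a moving observer: f₁ = f₀ · (v − u)/v = 77245 × (333 − 7)/333 ≈ 75621 Hz.
The reflection then acts as a moving source: f₂ = f₁ · v/(v + u) ≈ 74064 Hz.
Equivalently f₂ = f₀ · (v − u)/(v + u).

74064 Hz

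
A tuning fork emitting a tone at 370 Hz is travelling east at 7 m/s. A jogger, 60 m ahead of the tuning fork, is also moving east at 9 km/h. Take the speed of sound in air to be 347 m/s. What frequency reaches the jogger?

375 Hz

9 km/h = 2.5 m/s.
The jogger is ahead, so the tuning fork is moving toward it while the jogger is moving away from the tuning fork.
General Doppler shift: f' = f · (v − v_o)/(v − v_s).
f' = 370 × (347 − 2.5)/(347 − 7) = 370 × 344.5/340 ≈ 375 Hz.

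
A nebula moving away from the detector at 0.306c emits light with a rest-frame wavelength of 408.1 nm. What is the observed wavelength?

559.8 nm

Relativistic Doppler for wavelength: λ' = λ₀ · √((1 + β)/(1 − β)).
λ' = 408.1 × √(1.3060/0.6940) = 408.1 × 1.37180 ≈ 559.8 nm.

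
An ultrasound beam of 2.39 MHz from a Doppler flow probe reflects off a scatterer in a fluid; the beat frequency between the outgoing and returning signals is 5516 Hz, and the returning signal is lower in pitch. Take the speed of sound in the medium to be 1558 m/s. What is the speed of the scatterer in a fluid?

Double Doppler shift off a moving reflector: f₂ = f₀ · (v + u)/(v − u) (u > 0 toward emitter).
Returning signal is lower, so f₂ = f₀ − Δf = 2390000 − 5516 = 2384484 Hz.
Rearranging, u = v · (f₂ − f₀)/(f₂ + f₀) = 1558 × -5516/4774484 ≈ -1.80 m/s.
So the scatterer in a fluid is moving at 1.80 m/s away from the emitter.

1.80 m/s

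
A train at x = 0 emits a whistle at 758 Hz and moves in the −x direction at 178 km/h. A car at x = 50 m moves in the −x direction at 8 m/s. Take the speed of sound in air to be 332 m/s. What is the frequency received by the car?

676 Hz

178 km/h = 49.44 m/s.
The observer lies on the +x side, so the source is heading away from the observer and the observer is heading toward the source.
Both move, so f' = f · (v + v_o)/(v + v_s).
f' = 758 × (332 + 8)/(332 + 49.44) = 758 × 340/381.44 ≈ 676 Hz.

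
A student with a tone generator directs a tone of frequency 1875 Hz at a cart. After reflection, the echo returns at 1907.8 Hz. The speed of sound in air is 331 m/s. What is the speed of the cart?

Double Doppler shift off a moving reflector: f₂ = f₀ · (v + u)/(v − u) (u > 0 toward emitter).
Rearranging, u = v · (f₂ − f₀)/(f₂ + f₀) = 331 × 32.8/3782.8 ≈ 2.87 m/s.
So the cart is moving at 2.87 m/s toward the emitter.

2.87 m/s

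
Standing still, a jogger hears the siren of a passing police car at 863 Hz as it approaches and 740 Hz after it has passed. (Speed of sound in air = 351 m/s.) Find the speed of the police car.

27 m/s

f₁/f₂ = (v + v_s)/(v − v_s), so v_s = v · (f₁ − f₂)/(f₁ + f₂).
v_s = 351 × (863 − 740)/(863 + 740) = 351 × 123/1603 ≈ 27 m/s.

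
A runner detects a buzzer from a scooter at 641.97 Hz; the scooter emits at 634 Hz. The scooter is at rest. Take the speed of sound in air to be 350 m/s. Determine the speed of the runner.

4.4 m/s

f' > f, so the runner is approaching.
f' = f · (v + v_o)/v ⇒ v_o = v · |f'/f − 1|.
v_o = 350 × |641.97/634 − 1| = 350 × 0.01257 ≈ 4.4 m/s.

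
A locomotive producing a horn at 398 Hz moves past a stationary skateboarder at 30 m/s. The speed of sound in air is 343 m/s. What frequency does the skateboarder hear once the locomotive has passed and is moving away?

366 Hz

Receding: f₂ = f · v/(v + v_s) = 398 × 343/373 ≈ 366 Hz.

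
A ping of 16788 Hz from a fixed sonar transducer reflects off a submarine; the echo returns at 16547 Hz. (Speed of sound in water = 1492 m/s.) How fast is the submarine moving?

10.8 m/s

Double Doppler shift off a moving reflector: f₂ = f₀ · (v + u)/(v − u) (u > 0 toward emitter).
Rearranging, u = v · (f₂ − f₀)/(f₂ + f₀) = 1492 × -241/33335 ≈ -10.8 m/s.
So the submarine is moving at 10.8 m/s away from the emitter.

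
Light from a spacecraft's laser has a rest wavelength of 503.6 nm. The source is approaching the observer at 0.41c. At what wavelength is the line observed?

Relativistic Doppler for wavelength: λ' = λ₀ · √((1 − β)/(1 + β)).
λ' = 503.6 × √(0.5900/1.4100) = 503.6 × 0.64687 ≈ 325.8 nm.

325.8 nm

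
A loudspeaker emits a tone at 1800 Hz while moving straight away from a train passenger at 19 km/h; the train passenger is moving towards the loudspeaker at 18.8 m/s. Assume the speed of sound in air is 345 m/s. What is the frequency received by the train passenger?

1869 Hz

19 km/h = 5.278 m/s.
With source receding and observer approaching, f' = f · (v + v_o)/(v + v_s).
f' = 1800 × (345 + 18.8)/(345 + 5.278) = 1800 × 363.8/350.28 ≈ 1869 Hz.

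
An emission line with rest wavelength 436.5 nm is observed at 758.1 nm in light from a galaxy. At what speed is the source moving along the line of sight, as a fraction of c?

λ'/λ₀ = 1.7368 > 1 (redshift), so the source is receding.
λ'/λ₀ = √((1 + β)/(1 − β)) for a receding source ⇒ β = (r² − 1)/(r² + 1) with r = λ'/λ₀.
β = (3.0164 − 1)/(3.0164 + 1) ≈ 0.502.

0.502c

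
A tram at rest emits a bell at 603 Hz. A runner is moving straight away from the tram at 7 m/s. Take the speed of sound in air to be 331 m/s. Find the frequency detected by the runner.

Only the observer moves, away from the source, so f' = f · (v − v_o)/v.
f' = 603 × (331 − 7)/331 = 603 × 324/331 ≈ 590 Hz.

590 Hz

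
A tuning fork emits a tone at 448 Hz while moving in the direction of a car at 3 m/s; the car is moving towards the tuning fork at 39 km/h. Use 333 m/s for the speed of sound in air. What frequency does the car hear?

467 Hz

39 km/h = 10.83 m/s.
Both move, so f' = f · (v + v_o)/(v − v_s).
f' = 448 × (333 + 10.83)/(333 − 3) = 448 × 343.83/330 ≈ 467 Hz.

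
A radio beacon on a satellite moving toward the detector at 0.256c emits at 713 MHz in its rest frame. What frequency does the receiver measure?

926.4 MHz

Relativistic Doppler for frequency: f' = f₀ · √((1 + β)/(1 − β)).
f' = 713 × √(1.2560/0.7440) = 713 × 1.29930 ≈ 926.4 MHz.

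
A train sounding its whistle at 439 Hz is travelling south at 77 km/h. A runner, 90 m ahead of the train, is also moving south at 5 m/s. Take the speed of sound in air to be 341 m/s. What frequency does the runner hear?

77 km/h = 21.39 m/s.
The runner is ahead, so the train is moving toward it while the runner is moving away from the train.
With source approaching and observer receding, f' = f · (v − v_o)/(v − v_s).
f' = 439 × (341 − 5)/(341 − 21.39) = 439 × 336/319.61 ≈ 462 Hz.

462 Hz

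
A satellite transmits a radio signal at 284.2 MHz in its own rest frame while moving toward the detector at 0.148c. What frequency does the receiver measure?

Relativistic Doppler for frequency: f' = f₀ · √((1 + β)/(1 − β)).
f' = 284.2 × √(1.1480/0.8520) = 284.2 × 1.16078 ≈ 329.9 MHz.

329.9 MHz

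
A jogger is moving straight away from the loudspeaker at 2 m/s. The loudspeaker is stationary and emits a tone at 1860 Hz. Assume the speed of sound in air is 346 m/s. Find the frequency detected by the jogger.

Only the observer moves, away from the source, so f' = f · (v − v_o)/v.
f' = 1860 × (346 − 2)/346 = 1860 × 344/346 ≈ 1849 Hz.

1849 Hz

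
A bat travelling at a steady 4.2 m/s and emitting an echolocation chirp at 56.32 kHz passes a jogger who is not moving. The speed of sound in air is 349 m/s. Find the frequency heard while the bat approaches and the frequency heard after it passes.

Approaching: f₁ = f · v/(v − v_s) = 56.32 × 349/344.8 ≈ 57.0 kHz.
Receding: f₂ = f · v/(v + v_s) = 56.32 × 349/353.2 ≈ 55.7 kHz.

57.0 kHz approaching; 55.7 kHz receding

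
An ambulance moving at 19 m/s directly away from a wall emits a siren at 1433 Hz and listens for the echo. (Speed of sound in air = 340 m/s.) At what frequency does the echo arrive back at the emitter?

The wall receives the sound from a moving source: f₁ = f₀ · v/(v + v_e) = 1433 × 340/359 ≈ 1357 Hz.
On the return leg the ambulance is a moving observer: f₂ = f₁ · (v − v_e)/v = 1357 × 321/340 ≈ 1281 Hz.
Equivalently f₂ = f₀ · (v − v_e)/(v + v_e).

1281 Hz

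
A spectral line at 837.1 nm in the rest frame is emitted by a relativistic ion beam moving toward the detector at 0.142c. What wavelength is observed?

725.6 nm

Relativistic Doppler for wavelength: λ' = λ₀ · √((1 − β)/(1 + β)).
λ' = 837.1 × √(0.8580/1.1420) = 837.1 × 0.86678 ≈ 725.6 nm.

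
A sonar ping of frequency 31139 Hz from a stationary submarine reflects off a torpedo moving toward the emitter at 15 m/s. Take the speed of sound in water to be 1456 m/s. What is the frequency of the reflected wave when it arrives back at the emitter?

31787 Hz

The torpedo first receives the wave as a moving observer: f₁ = f₀ · (v + u)/v = 31139 × (1456 + 15)/1456 ≈ 31460 Hz.
On reflection it acts as a source moving toward the stationary detector: f₂ = f₁ · v/(v − u) = 31460 × 1456/1441 ≈ 31787 Hz.
Equivalently f₂ = f₀ · (v + u)/(v − u).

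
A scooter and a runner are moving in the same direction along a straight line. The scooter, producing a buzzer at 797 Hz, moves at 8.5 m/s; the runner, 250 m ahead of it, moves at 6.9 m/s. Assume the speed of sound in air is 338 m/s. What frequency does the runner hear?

801 Hz

The runner is ahead, so the scooter is moving toward it while the runner is moving away from the scooter.
Both move, so f' = f · (v − v_o)/(v − v_s).
f' = 797 × (338 − 6.9)/(338 − 8.5) = 797 × 331.1/329.5 ≈ 801 Hz.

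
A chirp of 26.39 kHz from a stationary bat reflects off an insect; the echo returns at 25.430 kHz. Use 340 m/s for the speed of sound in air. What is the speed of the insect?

6.3 m/s

Double Doppler shift off a moving reflector: f₂ = f₀ · (v + u)/(v − u) (u > 0 toward emitter).
Rearranging, u = v · (f₂ − f₀)/(f₂ + f₀) = 340 × -0.960/51.820 ≈ -6.3 m/s.
So the insect is moving at 6.3 m/s away from the emitter.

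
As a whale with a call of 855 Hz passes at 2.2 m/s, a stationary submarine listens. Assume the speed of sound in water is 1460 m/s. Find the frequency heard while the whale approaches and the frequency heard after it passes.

856 Hz approaching; 854 Hz receding

Approaching: f₁ = f · v/(v − v_s) = 855 × 1460/1457.8 ≈ 856 Hz.
Receding: f₂ = f · v/(v + v_s) = 855 × 1460/1462.2 ≈ 854 Hz.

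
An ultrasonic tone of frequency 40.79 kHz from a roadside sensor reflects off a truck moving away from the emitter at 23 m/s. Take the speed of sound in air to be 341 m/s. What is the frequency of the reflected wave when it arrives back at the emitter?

35.6 kHz

The truck first receives the wave as a moving observer: f₁ = f₀ · (v − u)/v = 40.79 × (341 − 23)/341 ≈ 38.0 kHz.
The reflection then acts as a moving source: f₂ = f₁ · v/(v + u) ≈ 35.6 kHz.
Equivalently f₂ = f₀ · (v − u)/(v + u).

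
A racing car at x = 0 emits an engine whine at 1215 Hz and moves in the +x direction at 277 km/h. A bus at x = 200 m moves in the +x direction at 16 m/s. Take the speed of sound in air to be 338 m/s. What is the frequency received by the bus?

277 km/h = 76.94 m/s.
The observer lies on the +x side, so the source is heading toward the observer and the observer is heading away from the source.
Both move, so f' = f · (v − v_o)/(v − v_s).
f' = 1215 × (338 − 16)/(338 − 76.94) = 1215 × 322/261.06 ≈ 1499 Hz.

1499 Hz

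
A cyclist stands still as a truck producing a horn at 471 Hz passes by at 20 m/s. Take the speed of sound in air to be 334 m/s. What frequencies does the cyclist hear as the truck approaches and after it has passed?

Approaching: f₁ = f · v/(v − v_s) = 471 × 334/314 ≈ 501 Hz.
Receding: f₂ = f · v/(v + v_s) = 471 × 334/354 ≈ 444 Hz.

501 Hz approaching; 444 Hz receding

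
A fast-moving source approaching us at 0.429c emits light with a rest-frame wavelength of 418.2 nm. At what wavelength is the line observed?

Relativistic Doppler for wavelength: λ' = λ₀ · √((1 − β)/(1 + β)).
λ' = 418.2 × √(0.5710/1.4290) = 418.2 × 0.63212 ≈ 264.4 nm.

264.4 nm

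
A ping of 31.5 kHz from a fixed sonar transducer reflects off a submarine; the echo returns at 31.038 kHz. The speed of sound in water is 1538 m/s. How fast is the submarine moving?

Double Doppler shift off a moving reflector: f₂ = f₀ · (v + u)/(v − u) (u > 0 toward emitter).
Rearranging, u = v · (f₂ − f₀)/(f₂ + f₀) = 1538 × -0.462/62.538 ≈ -11.4 m/s.
So the submarine is moving at 11.4 m/s away from the emitter.

11.4 m/s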